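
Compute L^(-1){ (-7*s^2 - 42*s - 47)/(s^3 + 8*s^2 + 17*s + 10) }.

-3*exp(-t) - 3*exp(-2*t) - exp(-5*t)

Factor the denominator: s^3 + 8*s^2 + 17*s + 10 = (s + 1)*(s + 2)*(s + 5).
Partial fraction decomposition gives [-3/(s + 2)] + [-1/(s + 5)] + [-3/(s + 1)].
Invert each term: -3/(s + 2) ↔ -3e^(-2t); -1/(s + 5) ↔ -e^(-5t); -3/(s + 1) ↔ -3e^(-t).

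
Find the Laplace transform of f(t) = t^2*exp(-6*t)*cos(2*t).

L{cos(2t)} = s/(s^2 + 4).
Multiplying by e^(-6t) shifts s → s + 6, so L{exp(-6*t)*cos(2*t)} = (s + 6)/((s + 6)^2 + 4).
Then apply L{t^2·g(t)} = (-1)^2 d^2/ds^2[G(s)] with G(s) = (s + 6)/((s + 6)^2 + 4):
differentiating 2 times and applying the sign gives 2*(s + 6)*(s^2 + 12*s + 24)/(s^2 + 12*s + 40)^3.

2*(s + 6)*(s^2 + 12*s + 24)/(s^2 + 12*s + 40)^3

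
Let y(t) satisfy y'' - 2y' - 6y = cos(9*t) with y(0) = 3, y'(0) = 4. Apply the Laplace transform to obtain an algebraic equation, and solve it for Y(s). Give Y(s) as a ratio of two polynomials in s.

Apply the Laplace transform to the equation.
Using L{y''} = s^2 Y - s·y(0) - y'(0) and L{y'} = sY - y(0), with y(0) = 3, y'(0) = 4, the left side becomes (s^2 - 2*s - 6)Y - (3*s - 2).
The right side is L{cos(9*t)} = s/(s^2 + 81).
So (s^2 - 2*s - 6)Y = s/(s^2 + 81) + (3*s - 2).
Divide through and combine into a single rational function.

Y(s) = (3*s^3 - 2*s^2 + 244*s - 162)/(s^4 - 2*s^3 + 75*s^2 - 162*s - 486)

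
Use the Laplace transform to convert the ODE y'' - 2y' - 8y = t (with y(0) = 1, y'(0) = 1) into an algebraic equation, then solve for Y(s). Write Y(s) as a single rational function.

Take the Laplace transform of both sides.
Using L{y''} = s^2 Y - s·y(0) - y'(0) and L{y'} = sY - y(0), with y(0) = 1, y'(0) = 1, the left side becomes (s^2 - 2*s - 8)Y - (s - 1).
The right side is L{t} = s^(-2).
So (s^2 - 2*s - 8)Y = s^(-2) + (s - 1).
Solve for Y(s) and write it as one ratio of polynomials.

Y(s) = (s^3 - s^2 + 1)/(s^4 - 2*s^3 - 8*s^2)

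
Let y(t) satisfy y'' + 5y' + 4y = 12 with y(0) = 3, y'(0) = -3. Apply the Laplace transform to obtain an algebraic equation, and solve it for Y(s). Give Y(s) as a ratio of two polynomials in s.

Y(s) = (3*s^2 + 12*s + 12)/(s^3 + 5*s^2 + 4*s)

Apply the Laplace transform to the equation.
The derivative rules (L{y''} = s^2 Y - s·y(0) - y'(0) and L{y'} = sY - y(0), with y(0) = 3, y'(0) = -3) turn the left side into (s^2 + 5*s + 4)Y - (3*s + 12).
The right side is L{12} = 12/s.
So (s^2 + 5*s + 4)Y = 12/s + (3*s + 12).
Solve for Y(s) and write it as one ratio of polynomials.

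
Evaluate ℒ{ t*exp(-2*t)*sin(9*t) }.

18*(s + 2)/(s^2 + 4*s + 85)^2

L{sin(9t)} = 9/(s^2 + 81).
Multiplying by e^(-2t) shifts s → s + 2, so L{exp(-2*t)*sin(9*t)} = 9/((s + 2)^2 + 81).
Then apply L{t·g(t)} = -d/ds[G(s)] with G(s) = 9/((s + 2)^2 + 81):
differentiating 1 time and applying the sign gives 18*(s + 2)/(s^2 + 4*s + 85)^2.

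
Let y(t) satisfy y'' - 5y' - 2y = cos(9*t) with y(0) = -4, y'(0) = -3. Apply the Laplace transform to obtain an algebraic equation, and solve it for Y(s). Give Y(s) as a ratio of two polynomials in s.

Transform both sides with L{·}.
With L{y''} = s^2 Y - s·y(0) - y'(0) and L{y'} = sY - y(0), with y(0) = -4, y'(0) = -3: the LHS transforms to (s^2 - 5*s - 2)Y - (-4*s + 17).
The right side is L{cos(9*t)} = s/(s^2 + 81).
So (s^2 - 5*s - 2)Y = s/(s^2 + 81) + (-4*s + 17).
Divide through and combine into a single rational function.

Y(s) = (-4*s^3 + 17*s^2 - 323*s + 1377)/(s^4 - 5*s^3 + 79*s^2 - 405*s - 162)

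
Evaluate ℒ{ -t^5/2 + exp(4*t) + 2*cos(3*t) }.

The transform is linear, so treat each term independently.
(2)·[L{cos(3t)} = s/(s^2 + 9)]; L{e^(4t)} = 1/(s - 4); (-1/2)·[L{t^5} = 5!/s^6 = 120/s^6].

2*s/(s^2 + 9) + 1/(s - 4) - 60/s^6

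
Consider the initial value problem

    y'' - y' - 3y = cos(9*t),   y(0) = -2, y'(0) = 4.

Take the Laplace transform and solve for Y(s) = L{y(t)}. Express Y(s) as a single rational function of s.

Take the Laplace transform of both sides.
Using L{y''} = s^2 Y - s·y(0) - y'(0) and L{y'} = sY - y(0), with y(0) = -2, y'(0) = 4, the left side becomes (s^2 - s - 3)Y - (-2*s + 6).
The right side is L{cos(9*t)} = s/(s^2 + 81).
So (s^2 - s - 3)Y = s/(s^2 + 81) + (-2*s + 6).
Divide through and combine into a single rational function.

Y(s) = (-2*s^3 + 6*s^2 - 161*s + 486)/(s^4 - s^3 + 78*s^2 - 81*s - 243)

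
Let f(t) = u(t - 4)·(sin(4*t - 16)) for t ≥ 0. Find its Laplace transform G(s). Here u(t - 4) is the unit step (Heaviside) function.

By the second shifting theorem, L{u(t - c)·g(t - c)} = e^(-cs)·H(s) with c = 4 and H(s) = L{g(t)}.
L{sin(4t)} = 4/(s^2 + 16).

G(s) = 4*exp(-4*s)/(s^2 + 16)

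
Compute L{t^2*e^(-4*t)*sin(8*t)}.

16*(3*s^2 + 24*s - 16)/(s^2 + 8*s + 80)^3

L{sin(8t)} = 8/(s^2 + 64).
Multiplying by e^(-4t) shifts s → s + 4, so L{e^(-4*t)*sin(8*t)} = 8/((s + 4)^2 + 64).
Then apply L{t^2·g(t)} = (-1)^2 d^2/ds^2[G(s)] with G(s) = 8/((s + 4)^2 + 64):
differentiating 2 times and applying the sign gives 16*(3*s^2 + 24*s - 16)/(s^2 + 8*s + 80)^3.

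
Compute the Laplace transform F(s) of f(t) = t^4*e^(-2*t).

F(s) = 24/(s + 2)^5

L{t^4} = 4!/s^5 = 24/s^5.
By the first shifting theorem, multiplying by e^(-2t) replaces s with s + 2.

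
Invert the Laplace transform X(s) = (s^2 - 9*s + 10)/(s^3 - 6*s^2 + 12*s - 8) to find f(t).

Factor the denominator: s^3 - 6*s^2 + 12*s - 8 = (s - 2)^3.
Partial fraction decomposition gives [1/(s - 2)] + [-5/(s - 2)^2] + [-4/(s - 2)^3].
Invert each term: 1/(s - 2) ↔ e^(2t); -5/(s - 2)^2 ↔ -5t·e^(2t); -4/(s - 2)^3 ↔ (-2)t^2·e^(2t).

f(t) = -2*t^2*exp(2*t) - 5*t*exp(2*t) + exp(2*t)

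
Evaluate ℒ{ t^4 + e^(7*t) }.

By linearity of the Laplace transform, transform each term separately.
L{t^4} = 4!/s^5 = 24/s^5; L{e^(7t)} = 1/(s - 7).

1/(s - 7) + 24/s^5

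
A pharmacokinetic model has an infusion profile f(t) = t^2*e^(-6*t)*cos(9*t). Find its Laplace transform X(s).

X(s) = 2*(s + 6)*(s^2 + 12*s - 207)/(s^2 + 12*s + 117)^3

L{cos(9t)} = s/(s^2 + 81).
Multiplying by e^(-6t) shifts s → s + 6, so L{e^(-6*t)*cos(9*t)} = (s + 6)/((s + 6)^2 + 81).
Then apply L{t^2·g(t)} = (-1)^2 d^2/ds^2[G(s)] with G(s) = (s + 6)/((s + 6)^2 + 81):
differentiating 2 times and applying the sign gives 2*(s + 6)*(s^2 + 12*s - 207)/(s^2 + 12*s + 117)^3.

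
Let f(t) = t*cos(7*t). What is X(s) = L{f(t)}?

L{cos(7t)} = s/(s^2 + 49).
Then apply L{t·g(t)} = -d/ds[G(s)] with G(s) = s/(s^2 + 49):
differentiating 1 time and applying the sign gives (s - 7)*(s + 7)/(s^2 + 49)^2.

X(s) = (s - 7)*(s + 7)/(s^2 + 49)^2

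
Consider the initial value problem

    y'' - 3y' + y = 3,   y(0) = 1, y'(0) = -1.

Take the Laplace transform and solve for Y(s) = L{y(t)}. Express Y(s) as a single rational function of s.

Take the Laplace transform of both sides.
With L{y''} = s^2 Y - s·y(0) - y'(0) and L{y'} = sY - y(0), with y(0) = 1, y'(0) = -1: the LHS transforms to (s^2 - 3*s + 1)Y - (s - 4).
The right side is L{3} = 3/s.
So (s^2 - 3*s + 1)Y = 3/s + (s - 4).
Isolate Y and clear denominators.

Y(s) = (s^2 - 4*s + 3)/(s^3 - 3*s^2 + s)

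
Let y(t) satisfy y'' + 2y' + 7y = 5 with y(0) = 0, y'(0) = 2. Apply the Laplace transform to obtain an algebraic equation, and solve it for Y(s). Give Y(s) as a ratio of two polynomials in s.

Y(s) = (2*s + 5)/(s^3 + 2*s^2 + 7*s)

Laplace-transform each side.
Using L{y''} = s^2 Y - s·y(0) - y'(0) and L{y'} = sY - y(0), with y(0) = 0, y'(0) = 2, the left side becomes (s^2 + 2*s + 7)Y - (2).
The right side is L{5} = 5/s.
So (s^2 + 2*s + 7)Y = 5/s + (2).
Isolate Y and clear denominators.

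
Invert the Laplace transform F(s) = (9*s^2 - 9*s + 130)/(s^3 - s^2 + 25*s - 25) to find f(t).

Factor the denominator: s^3 - s^2 + 25*s - 25 = (s - 1)*(s^2 + 25).
Partial fraction decomposition gives [5/(s - 1)] + [4*s/(s^2 + 25)] + [-5/(s^2 + 25)].
Invert each term: 5/(s - 1) ↔ 5e^(t); 4·s/(s^2 + 25) ↔ 4cos(5t); -1·5/(s^2 + 25) ↔ -sin(5t).

f(t) = 5*exp(t) - sin(5*t) + 4*cos(5*t)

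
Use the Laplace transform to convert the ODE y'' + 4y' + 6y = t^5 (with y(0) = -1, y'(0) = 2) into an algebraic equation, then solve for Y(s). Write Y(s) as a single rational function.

Y(s) = (-s^7 - 2*s^6 + 120)/(s^8 + 4*s^7 + 6*s^6)

Apply the Laplace transform to the equation.
The derivative rules (L{y''} = s^2 Y - s·y(0) - y'(0) and L{y'} = sY - y(0), with y(0) = -1, y'(0) = 2) turn the left side into (s^2 + 4*s + 6)Y - (-s - 2).
The right side is L{t^5} = 120/s^6.
So (s^2 + 4*s + 6)Y = 120/s^6 + (-s - 2).
Divide through and combine into a single rational function.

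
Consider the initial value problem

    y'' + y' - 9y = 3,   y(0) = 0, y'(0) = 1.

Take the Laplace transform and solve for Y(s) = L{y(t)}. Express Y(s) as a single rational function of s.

Apply the Laplace transform to the equation.
With L{y''} = s^2 Y - s·y(0) - y'(0) and L{y'} = sY - y(0), with y(0) = 0, y'(0) = 1: the LHS transforms to (s^2 + s - 9)Y - (1).
The right side is L{3} = 3/s.
So (s^2 + s - 9)Y = 3/s + (1).
Isolate Y and clear denominators.

Y(s) = (s + 3)/(s^3 + s^2 - 9*s)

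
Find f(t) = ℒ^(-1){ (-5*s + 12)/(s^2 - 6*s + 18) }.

Complete the square in the denominator: s^2 - 6*s + 18 = (s - 3)^2 + 3^2.
Split the numerator to match: -5*s + 12 = -5·(s - 3) - 1·3.
Invert each term: -5·(s - 3)/((s - 3)^2 + 9) ↔ -5e^(3t)cos(3t); -1·3/((s - 3)^2 + 9) ↔ -e^(3t)sin(3t).

f(t) = -exp(3*t)*sin(3*t) - 5*exp(3*t)*cos(3*t)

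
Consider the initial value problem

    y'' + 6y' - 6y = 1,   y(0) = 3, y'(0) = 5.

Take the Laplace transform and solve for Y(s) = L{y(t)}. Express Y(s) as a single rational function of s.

Y(s) = (3*s^2 + 23*s + 1)/(s^3 + 6*s^2 - 6*s)

Laplace-transform each side.
The derivative rules (L{y''} = s^2 Y - s·y(0) - y'(0) and L{y'} = sY - y(0), with y(0) = 3, y'(0) = 5) turn the left side into (s^2 + 6*s - 6)Y - (3*s + 23).
The right side is L{1} = 1/s.
So (s^2 + 6*s - 6)Y = 1/s + (3*s + 23).
Solve for Y(s) and write it as one ratio of polynomials.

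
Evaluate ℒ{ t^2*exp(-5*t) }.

L{e^(-5t)} = 1/(s + 5).
Then apply L{t^2·g(t)} = (-1)^2 d^2/ds^2[G(s)] with G(s) = 1/(s + 5):
differentiating 2 times and applying the sign gives 2/(s + 5)^3.

2/(s + 5)^3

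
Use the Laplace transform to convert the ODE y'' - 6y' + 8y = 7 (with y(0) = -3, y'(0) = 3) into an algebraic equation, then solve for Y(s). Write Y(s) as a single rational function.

Laplace-transform each side.
Using L{y''} = s^2 Y - s·y(0) - y'(0) and L{y'} = sY - y(0), with y(0) = -3, y'(0) = 3, the left side becomes (s^2 - 6*s + 8)Y - (-3*s + 21).
The right side is L{7} = 7/s.
So (s^2 - 6*s + 8)Y = 7/s + (-3*s + 21).
Isolate Y and clear denominators.

Y(s) = (-3*s^2 + 21*s + 7)/(s^3 - 6*s^2 + 8*s)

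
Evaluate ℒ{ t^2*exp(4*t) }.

2/(s - 4)^3

L{t^2} = 2!/s^3 = 2/s^3.
By the first shifting theorem, multiplying by e^(4t) replaces s with s - 4.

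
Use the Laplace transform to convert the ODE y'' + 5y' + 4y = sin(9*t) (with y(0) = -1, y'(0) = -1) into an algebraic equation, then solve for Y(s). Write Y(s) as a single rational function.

Apply the Laplace transform to the equation.
The derivative rules (L{y''} = s^2 Y - s·y(0) - y'(0) and L{y'} = sY - y(0), with y(0) = -1, y'(0) = -1) turn the left side into (s^2 + 5*s + 4)Y - (-s - 6).
The right side is L{sin(9*t)} = 9/(s^2 + 81).
So (s^2 + 5*s + 4)Y = 9/(s^2 + 81) + (-s - 6).
Isolate Y and clear denominators.

Y(s) = (-s^3 - 6*s^2 - 81*s - 477)/(s^4 + 5*s^3 + 85*s^2 + 405*s + 324)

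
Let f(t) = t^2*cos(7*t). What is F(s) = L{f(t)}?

L{cos(7t)} = s/(s^2 + 49).
Then apply L{t^2·g(t)} = (-1)^2 d^2/ds^2[G(s)] with G(s) = s/(s^2 + 49):
differentiating 2 times and applying the sign gives 2*s*(s^2 - 147)/(s^2 + 49)^3.

F(s) = 2*s*(s^2 - 147)/(s^2 + 49)^3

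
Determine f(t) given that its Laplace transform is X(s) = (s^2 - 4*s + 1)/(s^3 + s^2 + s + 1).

f(t) = -2*sin(t) - 2*cos(t) + 3*exp(-t)

Factor the denominator: s^3 + s^2 + s + 1 = (s + 1)*(s^2 + 1).
Partial fraction decomposition gives [3/(s + 1)] + [-2*s/(s^2 + 1)] + [-2/(s^2 + 1)].
Invert each term: 3/(s + 1) ↔ 3e^(-t); -2·s/(s^2 + 1) ↔ -2cos(t); -2·1/(s^2 + 1) ↔ -2sin(t).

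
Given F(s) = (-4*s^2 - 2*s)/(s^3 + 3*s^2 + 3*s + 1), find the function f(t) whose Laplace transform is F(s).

Factor the denominator: s^3 + 3*s^2 + 3*s + 1 = (s + 1)^3.
Partial fraction decomposition gives [-4/(s + 1)] + [6/(s + 1)^2] + [-2/(s + 1)^3].
Invert each term: -4/(s + 1) ↔ -4e^(-t); 6/(s + 1)^2 ↔ 6t·e^(-t); -2/(s + 1)^3 ↔ (-1)t^2·e^(-t).

f(t) = -t^2*exp(-t) + 6*t*exp(-t) - 4*exp(-t)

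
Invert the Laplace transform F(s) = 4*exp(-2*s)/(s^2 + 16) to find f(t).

f(t) = Heaviside(t - 2)*(sin(4*t - 8))

The factor e^(-2s) signals a time shift by c = 2 (second shifting theorem).
L{sin(4t)} = 4/(s^2 + 16), so L^-1{4/(s^2 + 16)} = sin(4*t).
Hence the inverse is u(t - 2) times that function evaluated at t - 2.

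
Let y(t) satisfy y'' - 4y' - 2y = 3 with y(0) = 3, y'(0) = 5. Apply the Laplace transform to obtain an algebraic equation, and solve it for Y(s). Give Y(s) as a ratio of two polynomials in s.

Y(s) = (3*s^2 - 7*s + 3)/(s^3 - 4*s^2 - 2*s)

Laplace-transform each side.
Using L{y''} = s^2 Y - s·y(0) - y'(0) and L{y'} = sY - y(0), with y(0) = 3, y'(0) = 5, the left side becomes (s^2 - 4*s - 2)Y - (3*s - 7).
The right side is L{3} = 3/s.
So (s^2 - 4*s - 2)Y = 3/s + (3*s - 7).
Divide through and combine into a single rational function.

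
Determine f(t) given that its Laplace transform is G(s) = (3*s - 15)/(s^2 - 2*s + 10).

f(t) = -4*exp(t)*sin(3*t) + 3*exp(t)*cos(3*t)

Complete the square in the denominator: s^2 - 2*s + 10 = (s - 1)^2 + 3^2.
Split the numerator to match: 3*s - 15 = 3·(s - 1) - 4·3.
Invert each term: 3·(s - 1)/((s - 1)^2 + 9) ↔ 3e^(t)cos(3t); -4·3/((s - 1)^2 + 9) ↔ -4e^(t)sin(3t).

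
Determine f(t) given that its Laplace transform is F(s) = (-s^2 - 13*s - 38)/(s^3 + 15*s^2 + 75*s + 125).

Factor the denominator: s^3 + 15*s^2 + 75*s + 125 = (s + 5)^3.
Partial fraction decomposition gives [-1/(s + 5)] + [-3/(s + 5)^2] + [2/(s + 5)^3].
Invert each term: -1/(s + 5) ↔ -e^(-5t); -3/(s + 5)^2 ↔ -3t·e^(-5t); 2/(s + 5)^3 ↔ (1)t^2·e^(-5t).

f(t) = t^2*exp(-5*t) - 3*t*exp(-5*t) - exp(-5*t)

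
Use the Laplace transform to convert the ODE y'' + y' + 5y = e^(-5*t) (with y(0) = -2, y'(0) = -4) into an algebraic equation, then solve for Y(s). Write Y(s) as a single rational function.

Y(s) = (-2*s^2 - 16*s - 29)/(s^3 + 6*s^2 + 10*s + 25)

Apply the Laplace transform to the equation.
The derivative rules (L{y''} = s^2 Y - s·y(0) - y'(0) and L{y'} = sY - y(0), with y(0) = -2, y'(0) = -4) turn the left side into (s^2 + s + 5)Y - (-2*s - 6).
The right side is L{e^(-5*t)} = 1/(s + 5).
So (s^2 + s + 5)Y = 1/(s + 5) + (-2*s - 6).
Isolate Y and clear denominators.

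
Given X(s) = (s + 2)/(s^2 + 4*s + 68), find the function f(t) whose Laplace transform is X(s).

Rewrite the denominator: s^2 + 4*s + 68 = (s + 2)^2 + 64.
The form in (s + 2) signals a first-shifting-theorem factor e^(-2t).
Since L{cos(8t)} = s/(s^2 + 64), the inverse is e^(-2*t)*cos(8*t).

f(t) = exp(-2*t)*cos(8*t)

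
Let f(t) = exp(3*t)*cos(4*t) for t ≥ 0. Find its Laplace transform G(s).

G(s) = (s - 3)/((s - 3)^2 + 16)

L{cos(4t)} = s/(s^2 + 16).
By the first shifting theorem, multiplying by e^(3t) replaces s with s - 3.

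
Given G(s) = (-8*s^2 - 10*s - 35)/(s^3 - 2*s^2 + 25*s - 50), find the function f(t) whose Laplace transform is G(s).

f(t) = -3*exp(2*t) - 4*sin(5*t) - 5*cos(5*t)

Factor the denominator: s^3 - 2*s^2 + 25*s - 50 = (s - 2)*(s^2 + 25).
Partial fraction decomposition gives [-3/(s - 2)] + [-5*s/(s^2 + 25)] + [-20/(s^2 + 25)].
Invert each term: -3/(s - 2) ↔ -3e^(2t); -5·s/(s^2 + 25) ↔ -5cos(5t); -4·5/(s^2 + 25) ↔ -4sin(5t).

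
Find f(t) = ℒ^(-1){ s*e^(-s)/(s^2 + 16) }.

f(t) = Heaviside(t - 1)*(cos(4*t - 4))

The factor e^(-s) signals a time shift by c = 1 (second shifting theorem).
L{cos(4t)} = s/(s^2 + 16), so L^-1{s/(s^2 + 16)} = cos(4*t).
Hence the inverse is u(t - 1) times that function evaluated at t - 1.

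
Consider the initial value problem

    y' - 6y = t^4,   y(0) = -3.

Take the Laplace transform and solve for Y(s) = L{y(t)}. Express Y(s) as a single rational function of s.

Y(s) = (-3*s^5 + 24)/(s^6 - 6*s^5)

Apply the Laplace transform to the equation.
Using L{y'} = sY - y(0) = sY - (-3), the left side becomes (s - 6)Y - (-3).
The right side is L{t^4} = 24/s^5.
So (s - 6)Y = 24/s^5 + (-3).
Divide through and combine into a single rational function.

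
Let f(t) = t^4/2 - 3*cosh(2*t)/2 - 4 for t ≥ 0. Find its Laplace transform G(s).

Apply the Laplace transform termwise.
(1/2)·[L{t^4} = 4!/s^5 = 24/s^5]; L{-4} = -4/s; (-3/2)·[L{cosh(2t)} = s/(s^2 - 4)].

G(s) = -3*s/(2*(s^2 - 4)) - 4/s + 12/s^5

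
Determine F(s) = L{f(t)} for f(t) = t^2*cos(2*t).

F(s) = 2*s*(s^2 - 12)/(s^2 + 4)^3

L{cos(2t)} = s/(s^2 + 4).
Then apply L{t^2·g(t)} = (-1)^2 d^2/ds^2[G(s)] with G(s) = s/(s^2 + 4):
differentiating 2 times and applying the sign gives 2*s*(s^2 - 12)/(s^2 + 4)^3.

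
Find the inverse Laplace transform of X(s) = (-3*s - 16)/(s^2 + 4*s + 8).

-5*exp(-2*t)*sin(2*t) - 3*exp(-2*t)*cos(2*t)

Complete the square in the denominator: s^2 + 4*s + 8 = (s + 2)^2 + 2^2.
Split the numerator to match: -3*s - 16 = -3·(s + 2) - 5·2.
Invert each term: -3·(s + 2)/((s + 2)^2 + 4) ↔ -3e^(-2t)cos(2t); -5·2/((s + 2)^2 + 4) ↔ -5e^(-2t)sin(2t).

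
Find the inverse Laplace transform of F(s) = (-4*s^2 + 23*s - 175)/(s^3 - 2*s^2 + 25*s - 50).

-5*exp(2*t) + 5*sin(5*t) + cos(5*t)

Factor the denominator: s^3 - 2*s^2 + 25*s - 50 = (s - 2)*(s^2 + 25).
Partial fraction decomposition gives [-5/(s - 2)] + [s/(s^2 + 25)] + [25/(s^2 + 25)].
Invert each term: -5/(s - 2) ↔ -5e^(2t); 1·s/(s^2 + 25) ↔ cos(5t); 5·5/(s^2 + 25) ↔ 5sin(5t).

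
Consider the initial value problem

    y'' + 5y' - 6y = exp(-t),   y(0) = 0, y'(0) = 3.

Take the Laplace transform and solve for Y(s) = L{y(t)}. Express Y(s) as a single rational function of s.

Y(s) = (3*s + 4)/(s^3 + 6*s^2 - s - 6)

Laplace-transform each side.
With L{y''} = s^2 Y - s·y(0) - y'(0) and L{y'} = sY - y(0), with y(0) = 0, y'(0) = 3: the LHS transforms to (s^2 + 5*s - 6)Y - (3).
The right side is L{exp(-t)} = 1/(s + 1).
So (s^2 + 5*s - 6)Y = 1/(s + 1) + (3).
Solve for Y(s) and write it as one ratio of polynomials.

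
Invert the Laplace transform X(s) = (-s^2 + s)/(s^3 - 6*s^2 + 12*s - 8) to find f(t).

f(t) = -t^2*exp(2*t) - 3*t*exp(2*t) - exp(2*t)

Factor the denominator: s^3 - 6*s^2 + 12*s - 8 = (s - 2)^3.
Partial fraction decomposition gives [-1/(s - 2)] + [-3/(s - 2)^2] + [-2/(s - 2)^3].
Invert each term: -1/(s - 2) ↔ -e^(2t); -3/(s - 2)^2 ↔ -3t·e^(2t); -2/(s - 2)^3 ↔ (-1)t^2·e^(2t).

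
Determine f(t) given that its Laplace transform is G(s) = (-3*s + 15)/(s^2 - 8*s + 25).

f(t) = exp(4*t)*sin(3*t) - 3*exp(4*t)*cos(3*t)

Complete the square in the denominator: s^2 - 8*s + 25 = (s - 4)^2 + 3^2.
Split the numerator to match: -3*s + 15 = -3·(s - 4) + 1·3.
Invert each term: -3·(s - 4)/((s - 4)^2 + 9) ↔ -3e^(4t)cos(3t); 1·3/((s - 4)^2 + 9) ↔ e^(4t)sin(3t).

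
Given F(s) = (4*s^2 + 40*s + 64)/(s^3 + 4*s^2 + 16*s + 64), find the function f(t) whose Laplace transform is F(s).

f(t) = 5*sin(4*t) + 5*cos(4*t) - exp(-4*t)

Factor the denominator: s^3 + 4*s^2 + 16*s + 64 = (s + 4)*(s^2 + 16).
Partial fraction decomposition gives [-1/(s + 4)] + [5*s/(s^2 + 16)] + [20/(s^2 + 16)].
Invert each term: -1/(s + 4) ↔ -e^(-4t); 5·s/(s^2 + 16) ↔ 5cos(4t); 5·4/(s^2 + 16) ↔ 5sin(4t).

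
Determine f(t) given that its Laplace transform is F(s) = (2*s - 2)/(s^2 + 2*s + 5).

f(t) = -2*exp(-t)*sin(2*t) + 2*exp(-t)*cos(2*t)

Complete the square in the denominator: s^2 + 2*s + 5 = (s + 1)^2 + 2^2.
Split the numerator to match: 2*s - 2 = 2·(s + 1) - 2·2.
Invert each term: 2·(s + 1)/((s + 1)^2 + 4) ↔ 2e^(-t)cos(2t); -2·2/((s + 1)^2 + 4) ↔ -2e^(-t)sin(2t).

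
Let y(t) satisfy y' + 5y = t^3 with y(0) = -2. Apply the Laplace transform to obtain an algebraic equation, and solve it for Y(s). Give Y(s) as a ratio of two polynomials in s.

Laplace-transform each side.
Using L{y'} = sY - y(0) = sY - (-2), the left side becomes (s + 5)Y - (-2).
The right side is L{t^3} = 6/s^4.
So (s + 5)Y = 6/s^4 + (-2).
Isolate Y and clear denominators.

Y(s) = (-2*s^4 + 6)/(s^5 + 5*s^4)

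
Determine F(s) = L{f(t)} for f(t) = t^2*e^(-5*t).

L{e^(-5t)} = 1/(s + 5).
Then apply L{t^2·g(t)} = (-1)^2 d^2/ds^2[G(s)] with G(s) = 1/(s + 5):
differentiating 2 times and applying the sign gives 2/(s + 5)^3.

F(s) = 2/(s + 5)^3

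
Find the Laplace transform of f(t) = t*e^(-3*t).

(s + 3)^(-2)

L{e^(-3t)} = 1/(s + 3).
Then apply L{t·g(t)} = -d/ds[G(s)] with G(s) = 1/(s + 3):
differentiating 1 time and applying the sign gives (s + 3)^(-2).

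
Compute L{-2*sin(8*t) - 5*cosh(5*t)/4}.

The transform is linear, so treat each term independently.
(-2)·[L{sin(8t)} = 8/(s^2 + 64)]; (-5/4)·[L{cosh(5t)} = s/(s^2 - 25)].

-5*s/(4*(s^2 - 25)) - 16/(s^2 + 64)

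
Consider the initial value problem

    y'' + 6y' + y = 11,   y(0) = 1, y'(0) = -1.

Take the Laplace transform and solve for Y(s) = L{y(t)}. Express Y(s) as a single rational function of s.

Y(s) = (s^2 + 5*s + 11)/(s^3 + 6*s^2 + s)

Transform both sides with L{·}.
Using L{y''} = s^2 Y - s·y(0) - y'(0) and L{y'} = sY - y(0), with y(0) = 1, y'(0) = -1, the left side becomes (s^2 + 6*s + 1)Y - (s + 5).
The right side is L{11} = 11/s.
So (s^2 + 6*s + 1)Y = 11/s + (s + 5).
Divide through and combine into a single rational function.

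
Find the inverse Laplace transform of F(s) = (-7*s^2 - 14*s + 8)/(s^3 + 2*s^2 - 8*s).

-4*exp(2*t) - 1 - 2*exp(-4*t)

Factor the denominator: s^3 + 2*s^2 - 8*s = s*(s - 2)*(s + 4).
Partial fraction decomposition gives [-1/s] + [-2/(s + 4)] + [-4/(s - 2)].
Invert each term: -1/(s - 0) ↔ -e^(0t); -2/(s + 4) ↔ -2e^(-4t); -4/(s - 2) ↔ -4e^(2t).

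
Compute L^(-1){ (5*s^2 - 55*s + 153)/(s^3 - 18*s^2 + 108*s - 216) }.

Factor the denominator: s^3 - 18*s^2 + 108*s - 216 = (s - 6)^3.
Partial fraction decomposition gives [5/(s - 6)] + [5/(s - 6)^2] + [3/(s - 6)^3].
Invert each term: 5/(s - 6) ↔ 5e^(6t); 5/(s - 6)^2 ↔ 5t·e^(6t); 3/(s - 6)^3 ↔ (3/2)t^2·e^(6t).

3*t^2*exp(6*t)/2 + 5*t*exp(6*t) + 5*exp(6*t)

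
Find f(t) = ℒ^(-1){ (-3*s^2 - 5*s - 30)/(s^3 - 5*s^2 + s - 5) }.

f(t) = -5*exp(5*t) + 5*sin(t) + 2*cos(t)

Factor the denominator: s^3 - 5*s^2 + s - 5 = (s - 5)*(s^2 + 1).
Partial fraction decomposition gives [-5/(s - 5)] + [2*s/(s^2 + 1)] + [5/(s^2 + 1)].
Invert each term: -5/(s - 5) ↔ -5e^(5t); 2·s/(s^2 + 1) ↔ 2cos(t); 5·1/(s^2 + 1) ↔ 5sin(t).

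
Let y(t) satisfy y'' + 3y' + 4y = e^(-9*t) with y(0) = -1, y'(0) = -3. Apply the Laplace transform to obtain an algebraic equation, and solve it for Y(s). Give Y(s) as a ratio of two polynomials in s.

Take the Laplace transform of both sides.
Using L{y''} = s^2 Y - s·y(0) - y'(0) and L{y'} = sY - y(0), with y(0) = -1, y'(0) = -3, the left side becomes (s^2 + 3*s + 4)Y - (-s - 6).
The right side is L{e^(-9*t)} = 1/(s + 9).
So (s^2 + 3*s + 4)Y = 1/(s + 9) + (-s - 6).
Isolate Y and clear denominators.

Y(s) = (-s^2 - 15*s - 53)/(s^3 + 12*s^2 + 31*s + 36)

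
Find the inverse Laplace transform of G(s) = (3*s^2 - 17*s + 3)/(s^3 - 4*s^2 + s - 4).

Factor the denominator: s^3 - 4*s^2 + s - 4 = (s - 4)*(s^2 + 1).
Partial fraction decomposition gives [-1/(s - 4)] + [4*s/(s^2 + 1)] + [-1/(s^2 + 1)].
Invert each term: -1/(s - 4) ↔ -e^(4t); 4·s/(s^2 + 1) ↔ 4cos(t); -1·1/(s^2 + 1) ↔ -sin(t).

-exp(4*t) - sin(t) + 4*cos(t)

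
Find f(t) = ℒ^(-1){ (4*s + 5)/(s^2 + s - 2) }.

Factor the denominator: s^2 + s - 2 = (s - 1)*(s + 2).
Partial fraction decomposition gives [1/(s + 2)] + [3/(s - 1)].
Invert each term: 1/(s + 2) ↔ e^(-2t); 3/(s - 1) ↔ 3e^(t).

f(t) = 3*exp(t) + exp(-2*t)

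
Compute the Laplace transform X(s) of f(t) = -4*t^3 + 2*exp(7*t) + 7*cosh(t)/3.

Apply the Laplace transform termwise.
(7/3)·[L{cosh(t)} = s/(s^2 - 1)]; (2)·[L{e^(7t)} = 1/(s - 7)]; (-4)·[L{t^3} = 3!/s^4 = 6/s^4].

X(s) = 7*s/(3*(s^2 - 1)) + 2/(s - 7) - 24/s^4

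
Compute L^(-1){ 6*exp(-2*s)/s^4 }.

The factor e^(-2s) signals a time shift by c = 2 (second shifting theorem).
L{t^3} = 3!/s^4 = 6/s^4, so L^-1{6/s^4} = t^3.
Hence the inverse is u(t - 2) times that function evaluated at t - 2.

Heaviside(t - 2)*((t - 2)^3)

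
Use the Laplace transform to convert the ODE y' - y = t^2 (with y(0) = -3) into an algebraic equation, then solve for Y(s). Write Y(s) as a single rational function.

Transform both sides with L{·}.
The derivative rules (L{y'} = sY - y(0) = sY - (-3)) turn the left side into (s - 1)Y - (-3).
The right side is L{t^2} = 2/s^3.
So (s - 1)Y = 2/s^3 + (-3).
Isolate Y and clear denominators.

Y(s) = (-3*s^3 + 2)/(s^4 - s^3)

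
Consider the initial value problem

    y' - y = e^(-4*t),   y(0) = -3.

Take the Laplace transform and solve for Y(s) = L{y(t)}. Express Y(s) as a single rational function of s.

Laplace-transform each side.
The derivative rules (L{y'} = sY - y(0) = sY - (-3)) turn the left side into (s - 1)Y - (-3).
The right side is L{e^(-4*t)} = 1/(s + 4).
So (s - 1)Y = 1/(s + 4) + (-3).
Divide through and combine into a single rational function.

Y(s) = (-3*s - 11)/(s^2 + 3*s - 4)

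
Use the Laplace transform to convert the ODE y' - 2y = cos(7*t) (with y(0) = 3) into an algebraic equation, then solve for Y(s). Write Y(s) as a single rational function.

Transform both sides with L{·}.
With L{y'} = sY - y(0) = sY - 3: the LHS transforms to (s - 2)Y - (3).
The right side is L{cos(7*t)} = s/(s^2 + 49).
So (s - 2)Y = s/(s^2 + 49) + (3).
Divide through and combine into a single rational function.

Y(s) = (3*s^2 + s + 147)/(s^3 - 2*s^2 + 49*s - 98)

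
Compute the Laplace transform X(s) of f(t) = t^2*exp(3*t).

X(s) = 2/(s - 3)^3

L{e^(3t)} = 1/(s - 3).
Then apply L{t^2·g(t)} = (-1)^2 d^2/ds^2[G(s)] with G(s) = 1/(s - 3):
differentiating 2 times and applying the sign gives 2/(s - 3)^3.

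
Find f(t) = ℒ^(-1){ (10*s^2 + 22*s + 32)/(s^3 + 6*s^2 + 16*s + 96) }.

f(t) = -2*sin(4*t) + 5*cos(4*t) + 5*exp(-6*t)

Factor the denominator: s^3 + 6*s^2 + 16*s + 96 = (s + 6)*(s^2 + 16).
Partial fraction decomposition gives [5/(s + 6)] + [5*s/(s^2 + 16)] + [-8/(s^2 + 16)].
Invert each term: 5/(s + 6) ↔ 5e^(-6t); 5·s/(s^2 + 16) ↔ 5cos(4t); -2·4/(s^2 + 16) ↔ -2sin(4t).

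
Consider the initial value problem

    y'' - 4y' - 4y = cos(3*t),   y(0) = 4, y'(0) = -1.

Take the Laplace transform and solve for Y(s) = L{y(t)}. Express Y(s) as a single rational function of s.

Take the Laplace transform of both sides.
Using L{y''} = s^2 Y - s·y(0) - y'(0) and L{y'} = sY - y(0), with y(0) = 4, y'(0) = -1, the left side becomes (s^2 - 4*s - 4)Y - (4*s - 17).
The right side is L{cos(3*t)} = s/(s^2 + 9).
So (s^2 - 4*s - 4)Y = s/(s^2 + 9) + (4*s - 17).
Isolate Y and clear denominators.

Y(s) = (4*s^3 - 17*s^2 + 37*s - 153)/(s^4 - 4*s^3 + 5*s^2 - 36*s - 36)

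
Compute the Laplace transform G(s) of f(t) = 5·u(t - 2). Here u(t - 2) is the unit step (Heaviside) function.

By the second shifting theorem, L{u(t - c)·g(t - c)} = e^(-cs)·H(s) with c = 2 and H(s) = L{g(t)}.
L{5} = 5/s.

G(s) = 5*exp(-2*s)/s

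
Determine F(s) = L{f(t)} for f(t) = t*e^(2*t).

F(s) = (s - 2)^(-2)

L{e^(2t)} = 1/(s - 2).
Then apply L{t·g(t)} = -d/ds[G(s)] with G(s) = 1/(s - 2):
differentiating 1 time and applying the sign gives (s - 2)^(-2).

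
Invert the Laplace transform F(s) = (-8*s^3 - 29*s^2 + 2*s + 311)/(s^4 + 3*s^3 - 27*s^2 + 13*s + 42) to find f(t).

f(t) = -4*exp(3*t) - 5*exp(2*t) + 4*exp(-t) - 3*exp(-7*t)

Factor the denominator: s^4 + 3*s^3 - 27*s^2 + 13*s + 42 = (s - 3)*(s - 2)*(s + 1)*(s + 7).
Partial fraction decomposition gives [4/(s + 1)] + [-5/(s - 2)] + [-4/(s - 3)] + [-3/(s + 7)].
Invert each term: 4/(s + 1) ↔ 4e^(-t); -5/(s - 2) ↔ -5e^(2t); -4/(s - 3) ↔ -4e^(3t); -3/(s + 7) ↔ -3e^(-7t).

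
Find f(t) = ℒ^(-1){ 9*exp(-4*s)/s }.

f(t) = Heaviside(t - 4)*(9)

The factor e^(-4s) signals a time shift by c = 4 (second shifting theorem).
L{9} = 9/s, so L^-1{9/s} = 9.
Hence the inverse is u(t - 4) times that function evaluated at t - 4.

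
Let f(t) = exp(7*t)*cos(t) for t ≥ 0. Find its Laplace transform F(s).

F(s) = (s - 7)/((s - 7)^2 + 1)

L{cos(t)} = s/(s^2 + 1).
By the first shifting theorem, multiplying by e^(7t) replaces s with s - 7.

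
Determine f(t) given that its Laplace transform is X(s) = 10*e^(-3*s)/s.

The factor e^(-3s) signals a time shift by c = 3 (second shifting theorem).
L{10} = 10/s, so L^-1{10/s} = 10.
Hence the inverse is u(t - 3) times that function evaluated at t - 3.

f(t) = Heaviside(t - 3)*(10)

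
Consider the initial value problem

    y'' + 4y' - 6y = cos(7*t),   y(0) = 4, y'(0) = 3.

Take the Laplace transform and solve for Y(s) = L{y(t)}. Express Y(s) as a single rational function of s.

Y(s) = (4*s^3 + 19*s^2 + 197*s + 931)/(s^4 + 4*s^3 + 43*s^2 + 196*s - 294)

Apply the Laplace transform to the equation.
Using L{y''} = s^2 Y - s·y(0) - y'(0) and L{y'} = sY - y(0), with y(0) = 4, y'(0) = 3, the left side becomes (s^2 + 4*s - 6)Y - (4*s + 19).
The right side is L{cos(7*t)} = s/(s^2 + 49).
So (s^2 + 4*s - 6)Y = s/(s^2 + 49) + (4*s + 19).
Solve for Y(s) and write it as one ratio of polynomials.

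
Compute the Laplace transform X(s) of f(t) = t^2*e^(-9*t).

X(s) = 2/(s + 9)^3

L{e^(-9t)} = 1/(s + 9).
Then apply L{t^2·g(t)} = (-1)^2 d^2/ds^2[G(s)] with G(s) = 1/(s + 9):
differentiating 2 times and applying the sign gives 2/(s + 9)^3.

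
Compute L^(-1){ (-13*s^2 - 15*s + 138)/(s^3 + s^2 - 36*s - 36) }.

-5*exp(6*t) - 4*exp(-t) - 4*exp(-6*t)

Factor the denominator: s^3 + s^2 - 36*s - 36 = (s - 6)*(s + 1)*(s + 6).
Partial fraction decomposition gives [-4/(s + 1)] + [-5/(s - 6)] + [-4/(s + 6)].
Invert each term: -4/(s + 1) ↔ -4e^(-t); -5/(s - 6) ↔ -5e^(6t); -4/(s + 6) ↔ -4e^(-6t).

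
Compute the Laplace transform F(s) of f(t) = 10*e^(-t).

F(s) = 10/(s + 1)

L{10} = 10/s.
By the first shifting theorem, multiplying by e^(-t) replaces s with s + 1.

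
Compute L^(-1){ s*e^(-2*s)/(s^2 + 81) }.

The factor e^(-2s) signals a time shift by c = 2 (second shifting theorem).
L{cos(9t)} = s/(s^2 + 81), so L^-1{s/(s^2 + 81)} = cos(9*t).
Hence the inverse is u(t - 2) times that function evaluated at t - 2.

Heaviside(t - 2)*(cos(9*t - 18))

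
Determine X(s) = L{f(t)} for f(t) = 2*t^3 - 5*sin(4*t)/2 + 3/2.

X(s) = -10/(s^2 + 16) + 3/(2*s) + 12/s^4

The transform is linear, so treat each term independently.
L{3/2} = (3/2)/s; (2)·[L{t^3} = 3!/s^4 = 6/s^4]; (-5/2)·[L{sin(4t)} = 4/(s^2 + 16)].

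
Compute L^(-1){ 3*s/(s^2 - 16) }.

3*cosh(4*t)

Since L{cosh(4t)} = s/(s^2 - 16), the inverse is cosh(4*t), scaled by 3.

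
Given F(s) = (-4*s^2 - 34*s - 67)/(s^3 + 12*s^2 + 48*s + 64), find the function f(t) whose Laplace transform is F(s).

f(t) = 5*t^2*exp(-4*t)/2 - 2*t*exp(-4*t) - 4*exp(-4*t)

Factor the denominator: s^3 + 12*s^2 + 48*s + 64 = (s + 4)^3.
Partial fraction decomposition gives [-4/(s + 4)] + [-2/(s + 4)^2] + [5/(s + 4)^3].
Invert each term: -4/(s + 4) ↔ -4e^(-4t); -2/(s + 4)^2 ↔ -2t·e^(-4t); 5/(s + 4)^3 ↔ (5/2)t^2·e^(-4t).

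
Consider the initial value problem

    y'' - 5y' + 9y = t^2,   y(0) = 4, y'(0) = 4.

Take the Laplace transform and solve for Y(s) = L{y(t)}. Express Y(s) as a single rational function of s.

Take the Laplace transform of both sides.
With L{y''} = s^2 Y - s·y(0) - y'(0) and L{y'} = sY - y(0), with y(0) = 4, y'(0) = 4: the LHS transforms to (s^2 - 5*s + 9)Y - (4*s - 16).
The right side is L{t^2} = 2/s^3.
So (s^2 - 5*s + 9)Y = 2/s^3 + (4*s - 16).
Solve for Y(s) and write it as one ratio of polynomials.

Y(s) = (4*s^4 - 16*s^3 + 2)/(s^5 - 5*s^4 + 9*s^3)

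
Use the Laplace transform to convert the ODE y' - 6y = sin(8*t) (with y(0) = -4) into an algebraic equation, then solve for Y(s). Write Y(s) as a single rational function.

Y(s) = (-4*s^2 - 248)/(s^3 - 6*s^2 + 64*s - 384)

Transform both sides with L{·}.
With L{y'} = sY - y(0) = sY - (-4): the LHS transforms to (s - 6)Y - (-4).
The right side is L{sin(8*t)} = 8/(s^2 + 64).
So (s - 6)Y = 8/(s^2 + 64) + (-4).
Solve for Y(s) and write it as one ratio of polynomials.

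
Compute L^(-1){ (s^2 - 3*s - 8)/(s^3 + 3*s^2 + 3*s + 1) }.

-2*t^2*exp(-t) - 5*t*exp(-t) + exp(-t)

Factor the denominator: s^3 + 3*s^2 + 3*s + 1 = (s + 1)^3.
Partial fraction decomposition gives [1/(s + 1)] + [-5/(s + 1)^2] + [-4/(s + 1)^3].
Invert each term: 1/(s + 1) ↔ e^(-t); -5/(s + 1)^2 ↔ -5t·e^(-t); -4/(s + 1)^3 ↔ (-2)t^2·e^(-t).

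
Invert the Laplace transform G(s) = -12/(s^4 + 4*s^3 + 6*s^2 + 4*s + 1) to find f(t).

Rewrite the denominator: s^4 + 4*s^3 + 6*s^2 + 4*s + 1 = (s + 1)^4.
The form in (s + 1) signals a first-shifting-theorem factor e^(-t).
Since L{t^3} = 3!/s^4 = 6/s^4, the inverse is t^3*e^(-t), scaled by -2.

f(t) = -2*t^3*exp(-t)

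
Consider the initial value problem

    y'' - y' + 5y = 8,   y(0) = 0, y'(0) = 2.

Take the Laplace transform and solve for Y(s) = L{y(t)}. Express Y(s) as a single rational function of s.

Take the Laplace transform of both sides.
With L{y''} = s^2 Y - s·y(0) - y'(0) and L{y'} = sY - y(0), with y(0) = 0, y'(0) = 2: the LHS transforms to (s^2 - s + 5)Y - (2).
The right side is L{8} = 8/s.
So (s^2 - s + 5)Y = 8/s + (2).
Divide through and combine into a single rational function.

Y(s) = (2*s + 8)/(s^3 - s^2 + 5*s)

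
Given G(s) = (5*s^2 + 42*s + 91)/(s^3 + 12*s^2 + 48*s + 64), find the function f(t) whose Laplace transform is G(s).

Factor the denominator: s^3 + 12*s^2 + 48*s + 64 = (s + 4)^3.
Partial fraction decomposition gives [5/(s + 4)] + [2/(s + 4)^2] + [3/(s + 4)^3].
Invert each term: 5/(s + 4) ↔ 5e^(-4t); 2/(s + 4)^2 ↔ 2t·e^(-4t); 3/(s + 4)^3 ↔ (3/2)t^2·e^(-4t).

f(t) = 3*t^2*exp(-4*t)/2 + 2*t*exp(-4*t) + 5*exp(-4*t)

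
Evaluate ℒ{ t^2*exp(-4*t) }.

2/(s + 4)^3

L{e^(-4t)} = 1/(s + 4).
Then apply L{t^2·g(t)} = (-1)^2 d^2/ds^2[G(s)] with G(s) = 1/(s + 4):
differentiating 2 times and applying the sign gives 2/(s + 4)^3.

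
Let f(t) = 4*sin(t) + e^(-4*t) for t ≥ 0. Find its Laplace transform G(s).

G(s) = 4/(s^2 + 1) + 1/(s + 4)

The transform is linear, so treat each term independently.
(4)·[L{sin(t)} = 1/(s^2 + 1)]; L{e^(-4t)} = 1/(s + 4).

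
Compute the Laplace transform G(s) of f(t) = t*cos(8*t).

G(s) = (s - 8)*(s + 8)/(s^2 + 64)^2

L{cos(8t)} = s/(s^2 + 64).
Then apply L{t·g(t)} = -d/ds[H(s)] with H(s) = s/(s^2 + 64):
differentiating 1 time and applying the sign gives (s - 8)*(s + 8)/(s^2 + 64)^2.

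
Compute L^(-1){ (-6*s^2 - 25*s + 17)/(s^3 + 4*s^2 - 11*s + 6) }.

Factor the denominator: s^3 + 4*s^2 - 11*s + 6 = (s - 1)^2*(s + 6).
Partial fraction decomposition gives [-5/(s - 1)] + [-2/(s - 1)^2] + [-1/(s + 6)].
Invert each term: -5/(s - 1) ↔ -5e^(t); -2/(s - 1)^2 ↔ -2t·e^(t); -1/(s + 6) ↔ -e^(-6t).

-2*t*exp(t) - 5*exp(t) - exp(-6*t)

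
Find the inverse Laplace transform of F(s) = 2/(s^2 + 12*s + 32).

exp(-6*t)*sinh(2*t)

Rewrite the denominator: s^2 + 12*s + 32 = (s + 6)^2 - 4.
The form in (s + 6) signals a first-shifting-theorem factor e^(-6t).
Since L{sinh(2t)} = 2/(s^2 - 4), the inverse is exp(-6*t)*sinh(2*t).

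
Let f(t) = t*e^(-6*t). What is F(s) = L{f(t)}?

L{t} = 1!/s^2 = 1/s^2.
By the first shifting theorem, multiplying by e^(-6t) replaces s with s + 6.

F(s) = (s + 6)^(-2)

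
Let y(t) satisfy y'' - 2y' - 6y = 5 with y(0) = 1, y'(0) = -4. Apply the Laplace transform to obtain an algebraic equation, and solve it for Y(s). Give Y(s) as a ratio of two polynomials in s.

Y(s) = (s^2 - 6*s + 5)/(s^3 - 2*s^2 - 6*s)

Transform both sides with L{·}.
Using L{y''} = s^2 Y - s·y(0) - y'(0) and L{y'} = sY - y(0), with y(0) = 1, y'(0) = -4, the left side becomes (s^2 - 2*s - 6)Y - (s - 6).
The right side is L{5} = 5/s.
So (s^2 - 2*s - 6)Y = 5/s + (s - 6).
Solve for Y(s) and write it as one ratio of polynomials.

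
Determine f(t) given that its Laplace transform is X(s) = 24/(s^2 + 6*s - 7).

Rewrite the denominator: s^2 + 6*s - 7 = (s + 3)^2 - 16.
The form in (s + 3) signals a first-shifting-theorem factor e^(-3t).
Since L{sinh(4t)} = 4/(s^2 - 16), the inverse is e^(-3*t)*sinh(4*t), scaled by 6.

f(t) = 6*exp(-3*t)*sinh(4*t)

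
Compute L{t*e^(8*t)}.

(s - 8)^(-2)

L{e^(8t)} = 1/(s - 8).
Then apply L{t·g(t)} = -d/ds[G(s)] with G(s) = 1/(s - 8):
differentiating 1 time and applying the sign gives (s - 8)^(-2).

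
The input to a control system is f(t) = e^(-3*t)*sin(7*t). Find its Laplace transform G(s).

G(s) = 7/((s + 3)^2 + 49)

L{sin(7t)} = 7/(s^2 + 49).
By the first shifting theorem, multiplying by e^(-3t) replaces s with s + 3.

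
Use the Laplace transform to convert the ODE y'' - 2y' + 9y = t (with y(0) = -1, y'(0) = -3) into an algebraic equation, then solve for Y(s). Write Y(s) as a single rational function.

Y(s) = (-s^3 - s^2 + 1)/(s^4 - 2*s^3 + 9*s^2)

Laplace-transform each side.
The derivative rules (L{y''} = s^2 Y - s·y(0) - y'(0) and L{y'} = sY - y(0), with y(0) = -1, y'(0) = -3) turn the left side into (s^2 - 2*s + 9)Y - (-s - 1).
The right side is L{t} = s^(-2).
So (s^2 - 2*s + 9)Y = s^(-2) + (-s - 1).
Isolate Y and clear denominators.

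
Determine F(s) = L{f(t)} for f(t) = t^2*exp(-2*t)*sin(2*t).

L{sin(2t)} = 2/(s^2 + 4).
Multiplying by e^(-2t) shifts s → s + 2, so L{exp(-2*t)*sin(2*t)} = 2/((s + 2)^2 + 4).
Then apply L{t^2·g(t)} = (-1)^2 d^2/ds^2[G(s)] with G(s) = 2/((s + 2)^2 + 4):
differentiating 2 times and applying the sign gives 4*(3*s^2 + 12*s + 8)/(s^2 + 4*s + 8)^3.

F(s) = 4*(3*s^2 + 12*s + 8)/(s^2 + 4*s + 8)^3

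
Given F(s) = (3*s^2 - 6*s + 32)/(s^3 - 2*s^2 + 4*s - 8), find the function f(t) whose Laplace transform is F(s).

f(t) = 4*exp(2*t) - 4*sin(2*t) - cos(2*t)

Factor the denominator: s^3 - 2*s^2 + 4*s - 8 = (s - 2)*(s^2 + 4).
Partial fraction decomposition gives [4/(s - 2)] + [-s/(s^2 + 4)] + [-8/(s^2 + 4)].
Invert each term: 4/(s - 2) ↔ 4e^(2t); -1·s/(s^2 + 4) ↔ -cos(2t); -4·2/(s^2 + 4) ↔ -4sin(2t).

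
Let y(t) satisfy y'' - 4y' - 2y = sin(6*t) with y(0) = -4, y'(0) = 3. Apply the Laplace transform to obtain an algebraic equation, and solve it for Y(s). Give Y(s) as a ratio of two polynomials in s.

Y(s) = (-4*s^3 + 19*s^2 - 144*s + 690)/(s^4 - 4*s^3 + 34*s^2 - 144*s - 72)

Laplace-transform each side.
Using L{y''} = s^2 Y - s·y(0) - y'(0) and L{y'} = sY - y(0), with y(0) = -4, y'(0) = 3, the left side becomes (s^2 - 4*s - 2)Y - (-4*s + 19).
The right side is L{sin(6*t)} = 6/(s^2 + 36).
So (s^2 - 4*s - 2)Y = 6/(s^2 + 36) + (-4*s + 19).
Isolate Y and clear denominators.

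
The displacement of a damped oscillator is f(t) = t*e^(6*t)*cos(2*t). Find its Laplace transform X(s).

X(s) = (s - 8)*(s - 4)/(s^2 - 12*s + 40)^2

L{cos(2t)} = s/(s^2 + 4).
Multiplying by e^(6t) shifts s → s - 6, so L{e^(6*t)*cos(2*t)} = (s - 6)/((s - 6)^2 + 4).
Then apply L{t·g(t)} = -d/ds[G(s)] with G(s) = (s - 6)/((s - 6)^2 + 4):
differentiating 1 time and applying the sign gives (s - 8)*(s - 4)/(s^2 - 12*s + 40)^2.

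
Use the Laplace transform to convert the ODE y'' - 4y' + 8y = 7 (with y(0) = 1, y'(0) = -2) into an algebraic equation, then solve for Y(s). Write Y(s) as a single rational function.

Y(s) = (s^2 - 6*s + 7)/(s^3 - 4*s^2 + 8*s)

Take the Laplace transform of both sides.
Using L{y''} = s^2 Y - s·y(0) - y'(0) and L{y'} = sY - y(0), with y(0) = 1, y'(0) = -2, the left side becomes (s^2 - 4*s + 8)Y - (s - 6).
The right side is L{7} = 7/s.
So (s^2 - 4*s + 8)Y = 7/s + (s - 6).
Isolate Y and clear denominators.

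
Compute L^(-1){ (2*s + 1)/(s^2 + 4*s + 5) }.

Complete the square in the denominator: s^2 + 4*s + 5 = (s + 2)^2 + 1^2.
Split the numerator to match: 2*s + 1 = 2·(s + 2) - 3·1.
Invert each term: 2·(s + 2)/((s + 2)^2 + 1) ↔ 2e^(-2t)cos(t); -3·1/((s + 2)^2 + 1) ↔ -3e^(-2t)sin(t).

-3*exp(-2*t)*sin(t) + 2*exp(-2*t)*cos(t)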